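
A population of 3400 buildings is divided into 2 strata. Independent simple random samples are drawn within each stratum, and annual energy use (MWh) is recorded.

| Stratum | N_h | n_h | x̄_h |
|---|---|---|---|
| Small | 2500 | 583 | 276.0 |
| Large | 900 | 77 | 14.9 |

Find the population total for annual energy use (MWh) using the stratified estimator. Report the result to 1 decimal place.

τ̂_st = Σ N_h x̄_h = 2500·276.0 + 900·14.9 = 703410.0

τ̂_st ≈ 703410.0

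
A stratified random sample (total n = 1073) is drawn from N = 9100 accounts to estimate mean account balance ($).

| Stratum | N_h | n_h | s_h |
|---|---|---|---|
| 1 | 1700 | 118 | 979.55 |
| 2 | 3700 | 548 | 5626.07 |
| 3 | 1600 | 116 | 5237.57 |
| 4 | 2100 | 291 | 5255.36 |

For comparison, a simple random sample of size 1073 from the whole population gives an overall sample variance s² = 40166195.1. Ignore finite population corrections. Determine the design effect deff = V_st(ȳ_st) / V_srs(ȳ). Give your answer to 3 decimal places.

deff ≈ 0.593

V̂(ȳ_st) = Σ W_h² s_h²/n_h, with W_h = N_h/N and N = 9100:
  stratum 1: (1700/9100)²·979.55²/118 = 283.783
  stratum 2: (3700/9100)²·5626.07²/548 = 9548.83
  stratum 3: (1600/9100)²·5237.57²/116 = 7310.7
  stratum 4: (2100/9100)²·5255.36²/291 = 5054.38
V_st = 22197.7
V_srs = s²/n = 40166195.1/1073 = 37433.5
deff = V_st / V_srs = 22197.7/37433.5 = 0.5930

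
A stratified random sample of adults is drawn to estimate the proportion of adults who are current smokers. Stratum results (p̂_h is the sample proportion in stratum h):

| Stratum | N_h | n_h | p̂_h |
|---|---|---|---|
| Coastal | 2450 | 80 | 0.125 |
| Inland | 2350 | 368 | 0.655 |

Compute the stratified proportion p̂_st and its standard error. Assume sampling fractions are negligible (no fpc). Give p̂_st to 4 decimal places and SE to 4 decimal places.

p̂_st ≈ 0.3845, SE ≈ 0.0225

N = 4800; stratum weights W_h = N_h/N.
p̂_st = Σ W_h p̂_h = (2450·0.125 + 2350·0.655)/4800 = 0.38448
V̂(p̂_st) = Σ W_h² p̂_h(1−p̂_h)/(n_h−1):
  stratum Coastal: (2450/4800)²·0.125·0.875/79 = 0.000360695
  stratum Inland: (2350/4800)²·0.655·0.345/367 = 0.000147587
V̂(p̂_st) = 0.000508282; SE = √V̂ = 0.0225451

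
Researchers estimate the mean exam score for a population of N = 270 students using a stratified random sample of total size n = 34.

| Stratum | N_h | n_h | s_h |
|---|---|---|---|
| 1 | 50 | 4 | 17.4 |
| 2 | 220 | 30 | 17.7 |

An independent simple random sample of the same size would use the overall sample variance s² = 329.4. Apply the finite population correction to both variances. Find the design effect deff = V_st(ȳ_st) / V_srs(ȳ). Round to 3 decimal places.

deff ≈ 0.989

V̂(ȳ_st) = Σ W_h² (1 − n_h/N_h) s_h²/n_h, with W_h = N_h/N and N = 270:
  stratum 1: (50/270)²·(1 − 4/50)·17.4²/4 = 2.38802
  stratum 2: (220/270)²·(1 − 30/220)·17.7²/30 = 5.98789
V_st = 8.37592
V_srs = (1 − 34/270)·329.4/34 = 8.46824
deff = V_st / V_srs = 8.37592/8.46824 = 0.9891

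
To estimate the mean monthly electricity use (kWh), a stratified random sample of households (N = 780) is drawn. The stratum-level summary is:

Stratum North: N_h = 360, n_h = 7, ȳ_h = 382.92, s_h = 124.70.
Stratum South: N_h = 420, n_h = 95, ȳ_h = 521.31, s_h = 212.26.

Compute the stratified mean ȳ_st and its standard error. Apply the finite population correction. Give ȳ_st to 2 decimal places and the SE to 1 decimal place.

ȳ_st = Σ W_h ȳ_h = (360·382.92 + 420·521.31)/780 = 457.43769
V̂(ȳ_st) = Σ W_h² (1 − n_h/N_h) s_h²/n_h, with W_h = N_h/N and N = 780:
  stratum North: (360/780)²·(1 − 7/360)·124.70²/7 = 464.005
  stratum South: (420/780)²·(1 − 95/420)·212.26²/95 = 106.404
V̂(ȳ_st) = 570.409
SE(ȳ_st) = √570.409 = 23.8832

ȳ_st ≈ 457.44, SE ≈ 23.9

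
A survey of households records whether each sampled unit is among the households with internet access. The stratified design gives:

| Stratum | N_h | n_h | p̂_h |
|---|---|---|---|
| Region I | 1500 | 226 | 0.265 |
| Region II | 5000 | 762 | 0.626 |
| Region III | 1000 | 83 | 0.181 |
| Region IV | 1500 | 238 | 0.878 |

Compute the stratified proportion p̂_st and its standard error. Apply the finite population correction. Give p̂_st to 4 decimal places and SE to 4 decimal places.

N = 9000; stratum weights W_h = N_h/N.
p̂_st = Σ W_h p̂_h = (1500·0.265 + 5000·0.626 + 1000·0.181 + 1500·0.878)/9000 = 0.55839
V̂(p̂_st) = Σ W_h² (1 − n_h/N_h) p̂_h(1−p̂_h)/(n_h−1):
  stratum Region I: (1500/9000)²·(1 − 226/1500)·0.265·0.735/225 = 2.04233e-05
  stratum Region II: (5000/9000)²·(1 − 762/5000)·0.626·0.374/761 = 8.04836e-05
  stratum Region III: (1000/9000)²·(1 − 83/1000)·0.181·0.819/82 = 2.0466e-05
  stratum Region IV: (1500/9000)²·(1 − 238/1500)·0.878·0.122/237 = 1.05626e-05
V̂(p̂_st) = 0.000131936; SE = √V̂ = 0.0114863

p̂_st ≈ 0.5584, SE ≈ 0.0115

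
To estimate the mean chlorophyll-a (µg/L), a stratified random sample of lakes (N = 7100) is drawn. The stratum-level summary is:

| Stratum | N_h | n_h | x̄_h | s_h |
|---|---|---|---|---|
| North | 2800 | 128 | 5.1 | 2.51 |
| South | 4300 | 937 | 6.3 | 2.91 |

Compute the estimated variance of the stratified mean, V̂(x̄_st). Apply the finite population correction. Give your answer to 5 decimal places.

V̂(x̄_st) ≈ 0.00990

V̂(x̄_st) = Σ W_h² (1 − n_h/N_h) s_h²/n_h, with W_h = N_h/N and N = 7100:
  stratum North: (2800/7100)²·(1 − 128/2800)·2.51²/128 = 0.00730492
  stratum South: (4300/7100)²·(1 − 937/4300)·2.91²/937 = 0.00259254
V̂(x̄_st) = 0.00989745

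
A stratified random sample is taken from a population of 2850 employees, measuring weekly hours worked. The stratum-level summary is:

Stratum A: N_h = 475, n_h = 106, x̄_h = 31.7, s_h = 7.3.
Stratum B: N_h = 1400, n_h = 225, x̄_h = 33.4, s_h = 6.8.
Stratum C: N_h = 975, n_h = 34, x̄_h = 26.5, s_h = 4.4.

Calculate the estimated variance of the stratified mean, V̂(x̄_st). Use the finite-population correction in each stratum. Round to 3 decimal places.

V̂(x̄_st) ≈ 0.117

V̂(x̄_st) = Σ W_h² (1 − n_h/N_h) s_h²/n_h, with W_h = N_h/N and N = 2850:
  stratum A: (475/2850)²·(1 − 106/475)·7.3²/106 = 0.0108485
  stratum B: (1400/2850)²·(1 − 225/1400)·6.8²/225 = 0.0416209
  stratum C: (975/2850)²·(1 − 34/975)·4.4²/34 = 0.0643178
V̂(x̄_st) = 0.116787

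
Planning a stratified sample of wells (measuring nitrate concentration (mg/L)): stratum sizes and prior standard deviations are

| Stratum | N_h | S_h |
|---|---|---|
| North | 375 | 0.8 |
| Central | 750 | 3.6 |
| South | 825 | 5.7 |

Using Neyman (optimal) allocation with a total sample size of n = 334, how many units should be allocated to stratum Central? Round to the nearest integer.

117

Neyman allocation: n_h = n · N_h S_h / Σ N_i S_i, with n = 334.
  stratum North: N_h·S_h = 375·0.8 = 300.00
  stratum Central: N_h·S_h = 750·3.6 = 2700.00
  stratum South: N_h·S_h = 825·5.7 = 4702.50
Σ N_h S_h = 7702.50
n for stratum Central = 334·2700.00/7702.50 = 117.079 → 117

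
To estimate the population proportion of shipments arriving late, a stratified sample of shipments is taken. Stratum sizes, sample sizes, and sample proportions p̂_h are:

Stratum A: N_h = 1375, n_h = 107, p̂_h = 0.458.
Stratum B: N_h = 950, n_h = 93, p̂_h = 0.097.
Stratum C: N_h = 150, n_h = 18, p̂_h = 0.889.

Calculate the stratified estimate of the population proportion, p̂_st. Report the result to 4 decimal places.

N = 2475; stratum weights W_h = N_h/N.
p̂_st = Σ W_h p̂_h = (1375·0.458 + 950·0.097 + 150·0.889)/2475 = 0.34556

p̂_st ≈ 0.3456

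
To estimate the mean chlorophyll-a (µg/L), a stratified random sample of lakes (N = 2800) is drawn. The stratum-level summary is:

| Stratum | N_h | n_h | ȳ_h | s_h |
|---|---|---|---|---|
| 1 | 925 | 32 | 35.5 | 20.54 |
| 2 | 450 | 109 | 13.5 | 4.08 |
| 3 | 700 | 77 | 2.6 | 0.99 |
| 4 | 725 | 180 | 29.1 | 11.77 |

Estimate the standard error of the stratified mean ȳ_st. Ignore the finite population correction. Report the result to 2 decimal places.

V̂(ȳ_st) = Σ W_h² s_h²/n_h, with W_h = N_h/N and N = 2800:
  stratum 1: (925/2800)²·20.54²/32 = 1.43886
  stratum 2: (450/2800)²·4.08²/109 = 0.0039446
  stratum 3: (700/2800)²·0.99²/77 = 0.000795536
  stratum 4: (725/2800)²·11.77²/180 = 0.0515989
V̂(ȳ_st) = 1.4952
SE(ȳ_st) = √1.4952 = 1.22278

SE(ȳ_st) ≈ 1.22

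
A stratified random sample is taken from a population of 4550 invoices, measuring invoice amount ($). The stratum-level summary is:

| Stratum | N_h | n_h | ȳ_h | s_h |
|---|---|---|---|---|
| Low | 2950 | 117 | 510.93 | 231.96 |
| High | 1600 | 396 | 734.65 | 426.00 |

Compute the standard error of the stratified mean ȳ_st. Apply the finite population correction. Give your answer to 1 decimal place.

V̂(ȳ_st) = Σ W_h² (1 − n_h/N_h) s_h²/n_h, with W_h = N_h/N and N = 4550:
  stratum Low: (2950/4550)²·(1 − 117/2950)·231.96²/117 = 185.646
  stratum High: (1600/4550)²·(1 − 396/1600)·426.00²/396 = 42.643
V̂(ȳ_st) = 228.289
SE(ȳ_st) = √228.289 = 15.1092

SE(ȳ_st) ≈ 15.1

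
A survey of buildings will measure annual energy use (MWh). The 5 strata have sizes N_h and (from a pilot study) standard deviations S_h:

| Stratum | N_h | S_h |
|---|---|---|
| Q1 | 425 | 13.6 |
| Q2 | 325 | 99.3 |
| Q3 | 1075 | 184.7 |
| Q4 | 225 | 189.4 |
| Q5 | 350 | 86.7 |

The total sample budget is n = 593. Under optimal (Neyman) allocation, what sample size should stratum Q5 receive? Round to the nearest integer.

58

Neyman allocation: n_h = n · N_h S_h / Σ N_i S_i, with n = 593.
  stratum Q1: N_h·S_h = 425·13.6 = 5780.00
  stratum Q2: N_h·S_h = 325·99.3 = 32272.50
  stratum Q3: N_h·S_h = 1075·184.7 = 198552.50
  stratum Q4: N_h·S_h = 225·189.4 = 42615.00
  stratum Q5: N_h·S_h = 350·86.7 = 30345.00
Σ N_h S_h = 309565.00
n for stratum Q5 = 593·30345.00/309565.00 = 58.129 → 58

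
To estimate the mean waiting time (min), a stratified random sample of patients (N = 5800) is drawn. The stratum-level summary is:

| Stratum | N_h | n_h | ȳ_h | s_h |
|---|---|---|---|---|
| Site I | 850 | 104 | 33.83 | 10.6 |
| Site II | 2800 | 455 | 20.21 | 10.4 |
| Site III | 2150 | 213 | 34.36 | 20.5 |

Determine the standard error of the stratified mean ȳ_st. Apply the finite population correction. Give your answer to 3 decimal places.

V̂(ȳ_st) = Σ W_h² (1 − n_h/N_h) s_h²/n_h, with W_h = N_h/N and N = 5800:
  stratum Site I: (850/5800)²·(1 − 104/850)·10.6²/104 = 0.0203648
  stratum Site II: (2800/5800)²·(1 − 455/2800)·10.4²/455 = 0.0463981
  stratum Site III: (2150/5800)²·(1 − 213/2150)·20.5²/213 = 0.244253
V̂(ȳ_st) = 0.311016
SE(ȳ_st) = √0.311016 = 0.557688

SE(ȳ_st) ≈ 0.558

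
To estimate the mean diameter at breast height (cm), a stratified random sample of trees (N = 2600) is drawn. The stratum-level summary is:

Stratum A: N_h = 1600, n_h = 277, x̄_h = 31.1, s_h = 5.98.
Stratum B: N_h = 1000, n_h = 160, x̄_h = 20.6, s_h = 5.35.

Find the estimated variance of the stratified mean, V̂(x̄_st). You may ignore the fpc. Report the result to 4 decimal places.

V̂(x̄_st) = Σ W_h² s_h²/n_h, with W_h = N_h/N and N = 2600:
  stratum A: (1600/2600)²·5.98²/277 = 0.0488895
  stratum B: (1000/2600)²·5.35²/160 = 0.0264631
V̂(x̄_st) = 0.0753526

V̂(x̄_st) ≈ 0.0754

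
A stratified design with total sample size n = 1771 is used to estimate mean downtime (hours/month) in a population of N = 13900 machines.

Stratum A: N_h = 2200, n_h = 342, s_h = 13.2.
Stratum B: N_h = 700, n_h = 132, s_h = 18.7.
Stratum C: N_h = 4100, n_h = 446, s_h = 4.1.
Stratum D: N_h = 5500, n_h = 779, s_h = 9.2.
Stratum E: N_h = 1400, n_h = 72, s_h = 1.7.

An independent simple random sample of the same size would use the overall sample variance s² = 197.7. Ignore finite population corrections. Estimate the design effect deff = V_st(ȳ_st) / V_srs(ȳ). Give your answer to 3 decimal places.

deff ≈ 0.360

V̂(ȳ_st) = Σ W_h² s_h²/n_h, with W_h = N_h/N and N = 13900:
  stratum A: (2200/13900)²·13.2²/342 = 0.0127626
  stratum B: (700/13900)²·18.7²/132 = 0.00671855
  stratum C: (4100/13900)²·4.1²/446 = 0.00327922
  stratum D: (5500/13900)²·9.2²/779 = 0.0170112
  stratum E: (1400/13900)²·1.7²/72 = 0.000407185
V_st = 0.0401787
V_srs = s²/n = 197.7/1771 = 0.111632
deff = V_st / V_srs = 0.0401787/0.111632 = 0.3599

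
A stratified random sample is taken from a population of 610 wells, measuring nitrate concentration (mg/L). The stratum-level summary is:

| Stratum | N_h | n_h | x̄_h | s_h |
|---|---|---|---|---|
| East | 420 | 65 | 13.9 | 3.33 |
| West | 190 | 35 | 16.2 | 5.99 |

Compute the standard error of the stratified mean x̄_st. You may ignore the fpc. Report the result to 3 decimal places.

V̂(x̄_st) = Σ W_h² s_h²/n_h, with W_h = N_h/N and N = 610:
  stratum East: (420/610)²·3.33²/65 = 0.0808749
  stratum West: (190/610)²·5.99²/35 = 0.0994565
V̂(x̄_st) = 0.180331
SE(x̄_st) = √0.180331 = 0.424654

SE(x̄_st) ≈ 0.425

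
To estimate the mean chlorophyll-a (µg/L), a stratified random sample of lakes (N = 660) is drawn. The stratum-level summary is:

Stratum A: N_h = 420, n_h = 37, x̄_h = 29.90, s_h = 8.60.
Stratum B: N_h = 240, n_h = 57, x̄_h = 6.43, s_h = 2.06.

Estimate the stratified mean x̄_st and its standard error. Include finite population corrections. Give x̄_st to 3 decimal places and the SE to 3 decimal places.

x̄_st = Σ W_h x̄_h = (420·29.90 + 240·6.43)/660 = 21.36545
V̂(x̄_st) = Σ W_h² (1 − n_h/N_h) s_h²/n_h, with W_h = N_h/N and N = 660:
  stratum A: (420/660)²·(1 − 37/420)·8.60²/37 = 0.738168
  stratum B: (240/660)²·(1 − 57/240)·2.06²/57 = 0.00750644
V̂(x̄_st) = 0.745675
SE(x̄_st) = √0.745675 = 0.863525

x̄_st ≈ 21.365, SE ≈ 0.864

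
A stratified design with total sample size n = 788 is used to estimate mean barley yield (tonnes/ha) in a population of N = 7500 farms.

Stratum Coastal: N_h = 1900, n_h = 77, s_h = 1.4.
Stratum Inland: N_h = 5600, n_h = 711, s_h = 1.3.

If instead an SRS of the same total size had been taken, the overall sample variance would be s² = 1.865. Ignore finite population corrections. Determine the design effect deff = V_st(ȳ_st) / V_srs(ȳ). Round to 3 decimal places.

V̂(ȳ_st) = Σ W_h² s_h²/n_h, with W_h = N_h/N and N = 7500:
  stratum Coastal: (1900/7500)²·1.4²/77 = 0.00163362
  stratum Inland: (5600/7500)²·1.3²/711 = 0.00132517
V_st = 0.00295878
V_srs = s²/n = 1.865/788 = 0.00236675
deff = V_st / V_srs = 0.00295878/0.00236675 = 1.2501

deff ≈ 1.250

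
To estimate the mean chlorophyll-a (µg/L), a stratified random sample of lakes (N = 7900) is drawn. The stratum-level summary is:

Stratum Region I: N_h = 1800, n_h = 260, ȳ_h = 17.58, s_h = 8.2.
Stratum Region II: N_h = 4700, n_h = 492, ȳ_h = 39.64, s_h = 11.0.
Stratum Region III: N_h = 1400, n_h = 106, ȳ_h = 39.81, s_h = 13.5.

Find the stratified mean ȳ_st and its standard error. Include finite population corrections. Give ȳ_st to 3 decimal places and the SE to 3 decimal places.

ȳ_st ≈ 34.644, SE ≈ 0.373

ȳ_st = Σ W_h ȳ_h = (1800·17.58 + 4700·39.64 + 1400·39.81)/7900 = 34.64380
V̂(ȳ_st) = Σ W_h² (1 − n_h/N_h) s_h²/n_h, with W_h = N_h/N and N = 7900:
  stratum Region I: (1800/7900)²·(1 − 260/1800)·8.2²/260 = 0.0114867
  stratum Region II: (4700/7900)²·(1 − 492/4700)·11.0²/492 = 0.0779363
  stratum Region III: (1400/7900)²·(1 − 106/1400)·13.5²/106 = 0.049908
V̂(ȳ_st) = 0.139331
SE(ȳ_st) = √0.139331 = 0.373271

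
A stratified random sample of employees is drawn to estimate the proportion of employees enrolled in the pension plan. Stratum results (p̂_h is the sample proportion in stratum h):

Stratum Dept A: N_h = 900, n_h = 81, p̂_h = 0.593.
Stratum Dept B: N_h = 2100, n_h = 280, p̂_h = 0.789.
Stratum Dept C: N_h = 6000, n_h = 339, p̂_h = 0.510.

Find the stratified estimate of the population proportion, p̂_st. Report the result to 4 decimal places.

p̂_st ≈ 0.5834

N = 9000; stratum weights W_h = N_h/N.
p̂_st = Σ W_h p̂_h = (900·0.593 + 2100·0.789 + 6000·0.510)/9000 = 0.58340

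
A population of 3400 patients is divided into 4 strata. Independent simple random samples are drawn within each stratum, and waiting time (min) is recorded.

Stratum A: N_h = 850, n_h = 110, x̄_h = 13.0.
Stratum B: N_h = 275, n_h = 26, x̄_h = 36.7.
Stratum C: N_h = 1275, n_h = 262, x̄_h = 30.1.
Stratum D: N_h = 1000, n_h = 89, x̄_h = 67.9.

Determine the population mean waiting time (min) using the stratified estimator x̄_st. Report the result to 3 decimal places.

N = Σ N_h = 3400. Stratum weights W_h = N_h/N.
x̄_st = (850·13.0 + 275·36.7 + 1275·30.1 + 1000·67.9) / 3400 = 37.47647

x̄_st ≈ 37.476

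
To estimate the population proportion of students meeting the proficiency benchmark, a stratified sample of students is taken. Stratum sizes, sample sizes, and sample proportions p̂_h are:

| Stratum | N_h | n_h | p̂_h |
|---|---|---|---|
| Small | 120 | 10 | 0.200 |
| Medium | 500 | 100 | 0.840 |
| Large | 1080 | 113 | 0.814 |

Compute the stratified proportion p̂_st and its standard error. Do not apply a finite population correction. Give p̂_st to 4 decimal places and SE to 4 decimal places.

N = 1700; stratum weights W_h = N_h/N.
p̂_st = Σ W_h p̂_h = (120·0.200 + 500·0.840 + 1080·0.814)/1700 = 0.77831
V̂(p̂_st) = Σ W_h² p̂_h(1−p̂_h)/(n_h−1):
  stratum Small: (120/1700)²·0.200·0.800/9 = 8.85813e-05
  stratum Medium: (500/1700)²·0.840·0.160/99 = 0.000117437
  stratum Large: (1080/1700)²·0.814·0.186/112 = 0.000545593
V̂(p̂_st) = 0.000751612; SE = √V̂ = 0.0274155

p̂_st ≈ 0.7783, SE ≈ 0.0274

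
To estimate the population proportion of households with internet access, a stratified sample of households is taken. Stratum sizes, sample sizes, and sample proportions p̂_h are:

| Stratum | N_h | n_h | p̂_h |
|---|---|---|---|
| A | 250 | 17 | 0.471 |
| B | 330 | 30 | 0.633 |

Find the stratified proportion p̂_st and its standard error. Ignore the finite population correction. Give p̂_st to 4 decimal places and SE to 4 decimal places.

p̂_st ≈ 0.5632, SE ≈ 0.0741

N = 580; stratum weights W_h = N_h/N.
p̂_st = Σ W_h p̂_h = (250·0.471 + 330·0.633)/580 = 0.56317
V̂(p̂_st) = Σ W_h² p̂_h(1−p̂_h)/(n_h−1):
  stratum A: (250/580)²·0.471·0.529/16 = 0.00289321
  stratum B: (330/580)²·0.633·0.367/29 = 0.00259325
V̂(p̂_st) = 0.00548646; SE = √V̂ = 0.0740706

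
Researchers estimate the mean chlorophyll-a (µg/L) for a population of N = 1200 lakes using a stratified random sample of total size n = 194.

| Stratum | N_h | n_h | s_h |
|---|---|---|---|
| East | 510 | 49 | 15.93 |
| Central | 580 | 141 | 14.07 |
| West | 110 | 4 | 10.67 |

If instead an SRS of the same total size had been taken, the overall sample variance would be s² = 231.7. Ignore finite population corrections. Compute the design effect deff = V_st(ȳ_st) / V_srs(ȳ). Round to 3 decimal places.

V̂(ȳ_st) = Σ W_h² s_h²/n_h, with W_h = N_h/N and N = 1200:
  stratum East: (510/1200)²·15.93²/49 = 0.935434
  stratum Central: (580/1200)²·14.07²/141 = 0.327991
  stratum West: (110/1200)²·10.67²/4 = 0.239162
V_st = 1.50259
V_srs = s²/n = 231.7/194 = 1.19433
deff = V_st / V_srs = 1.50259/1.19433 = 1.2581

deff ≈ 1.258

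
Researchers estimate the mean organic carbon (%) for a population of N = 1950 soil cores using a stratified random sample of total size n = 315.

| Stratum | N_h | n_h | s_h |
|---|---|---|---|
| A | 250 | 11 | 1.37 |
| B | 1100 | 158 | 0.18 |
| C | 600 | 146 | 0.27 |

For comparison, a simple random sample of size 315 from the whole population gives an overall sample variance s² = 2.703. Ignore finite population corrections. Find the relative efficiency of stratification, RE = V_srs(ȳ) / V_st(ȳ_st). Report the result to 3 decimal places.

V̂(ȳ_st) = Σ W_h² s_h²/n_h, with W_h = N_h/N and N = 1950:
  stratum A: (250/1950)²·1.37²/11 = 0.00280452
  stratum B: (1100/1950)²·0.18²/158 = 6.52535e-05
  stratum C: (600/1950)²·0.27²/146 = 4.72724e-05
V_st = 0.00291705
V_srs = s²/n = 2.703/315 = 0.00858095
Relative efficiency = V_srs / V_st = 0.00858095/0.00291705 = 2.9417

RE ≈ 2.942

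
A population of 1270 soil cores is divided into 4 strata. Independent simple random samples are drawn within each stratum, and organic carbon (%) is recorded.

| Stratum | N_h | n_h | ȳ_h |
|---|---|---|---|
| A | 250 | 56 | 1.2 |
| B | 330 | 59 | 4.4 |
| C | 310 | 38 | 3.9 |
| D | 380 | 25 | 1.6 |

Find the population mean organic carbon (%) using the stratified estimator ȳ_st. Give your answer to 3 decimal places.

N = Σ N_h = 1270. Stratum weights W_h = N_h/N.
ȳ_st = (250·1.2 + 330·4.4 + 310·3.9 + 380·1.6) / 1270 = 2.81024

ȳ_st ≈ 2.810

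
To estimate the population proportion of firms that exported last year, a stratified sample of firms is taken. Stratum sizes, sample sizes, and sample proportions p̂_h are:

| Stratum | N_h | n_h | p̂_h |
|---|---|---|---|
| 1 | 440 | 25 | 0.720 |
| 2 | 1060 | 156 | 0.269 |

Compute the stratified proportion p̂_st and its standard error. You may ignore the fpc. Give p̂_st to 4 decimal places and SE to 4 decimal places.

p̂_st ≈ 0.4013, SE ≈ 0.0368

N = 1500; stratum weights W_h = N_h/N.
p̂_st = Σ W_h p̂_h = (440·0.720 + 1060·0.269)/1500 = 0.40129
V̂(p̂_st) = Σ W_h² p̂_h(1−p̂_h)/(n_h−1):
  stratum 1: (440/1500)²·0.720·0.280/24 = 0.000722773
  stratum 2: (1060/1500)²·0.269·0.731/155 = 0.00063353
V̂(p̂_st) = 0.0013563; SE = √V̂ = 0.036828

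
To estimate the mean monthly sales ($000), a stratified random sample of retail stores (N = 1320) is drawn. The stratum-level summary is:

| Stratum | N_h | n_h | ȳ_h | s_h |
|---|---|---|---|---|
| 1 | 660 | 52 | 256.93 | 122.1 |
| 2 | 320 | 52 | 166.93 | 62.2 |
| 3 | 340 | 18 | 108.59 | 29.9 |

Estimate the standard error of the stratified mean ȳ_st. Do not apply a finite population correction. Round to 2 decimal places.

SE(ȳ_st) ≈ 8.91

V̂(ȳ_st) = Σ W_h² s_h²/n_h, with W_h = N_h/N and N = 1320:
  stratum 1: (660/1320)²·122.1²/52 = 71.675
  stratum 2: (320/1320)²·62.2²/52 = 4.3725
  stratum 3: (340/1320)²·29.9²/18 = 3.29519
V̂(ȳ_st) = 79.3427
SE(ȳ_st) = √79.3427 = 8.90745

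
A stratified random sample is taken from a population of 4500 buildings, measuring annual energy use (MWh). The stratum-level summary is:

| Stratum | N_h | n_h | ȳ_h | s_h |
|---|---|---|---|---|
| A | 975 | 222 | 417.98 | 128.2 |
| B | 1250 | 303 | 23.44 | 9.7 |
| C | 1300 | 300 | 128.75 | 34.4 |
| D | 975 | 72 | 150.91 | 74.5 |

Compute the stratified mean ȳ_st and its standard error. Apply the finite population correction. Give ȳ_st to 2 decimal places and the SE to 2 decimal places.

ȳ_st = Σ W_h ȳ_h = (975·417.98 + 1250·23.44 + 1300·128.75 + 975·150.91)/4500 = 166.96506
V̂(ȳ_st) = Σ W_h² (1 − n_h/N_h) s_h²/n_h, with W_h = N_h/N and N = 4500:
  stratum A: (975/4500)²·(1 − 222/975)·128.2²/222 = 2.68409
  stratum B: (1250/4500)²·(1 − 303/1250)·9.7²/303 = 0.0181525
  stratum C: (1300/4500)²·(1 − 300/1300)·34.4²/300 = 0.253229
  stratum D: (975/4500)²·(1 − 72/975)·74.5²/72 = 3.35156
V̂(ȳ_st) = 6.30704
SE(ȳ_st) = √6.30704 = 2.51138

ȳ_st ≈ 166.97, SE ≈ 2.51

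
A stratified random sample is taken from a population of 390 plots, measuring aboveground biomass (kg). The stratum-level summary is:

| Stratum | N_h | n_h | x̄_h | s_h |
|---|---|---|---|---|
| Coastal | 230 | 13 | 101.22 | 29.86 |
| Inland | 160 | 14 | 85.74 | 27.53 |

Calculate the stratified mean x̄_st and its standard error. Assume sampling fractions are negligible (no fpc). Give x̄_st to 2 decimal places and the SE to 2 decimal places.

x̄_st ≈ 94.87, SE ≈ 5.74

x̄_st = Σ W_h x̄_h = (230·101.22 + 160·85.74)/390 = 94.86923
V̂(x̄_st) = Σ W_h² s_h²/n_h, with W_h = N_h/N and N = 390:
  stratum Coastal: (230/390)²·29.86²/13 = 23.8541
  stratum Inland: (160/390)²·27.53²/14 = 9.11161
V̂(x̄_st) = 32.9657
SE(x̄_st) = √32.9657 = 5.74158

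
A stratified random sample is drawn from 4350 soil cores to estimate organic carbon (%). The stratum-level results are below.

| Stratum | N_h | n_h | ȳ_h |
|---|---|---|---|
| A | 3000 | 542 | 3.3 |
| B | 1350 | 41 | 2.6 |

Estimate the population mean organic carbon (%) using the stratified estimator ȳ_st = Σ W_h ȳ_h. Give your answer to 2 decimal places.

ȳ_st ≈ 3.08

N = Σ N_h = 4350. Stratum weights W_h = N_h/N.
ȳ_st = (3000·3.3 + 1350·2.6) / 4350 = 3.0828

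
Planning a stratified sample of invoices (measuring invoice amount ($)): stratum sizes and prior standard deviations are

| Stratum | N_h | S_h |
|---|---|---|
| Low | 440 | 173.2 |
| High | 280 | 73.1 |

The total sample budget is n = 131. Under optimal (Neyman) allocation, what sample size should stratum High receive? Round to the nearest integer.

28

Neyman allocation: n_h = n · N_h S_h / Σ N_i S_i, with n = 131.
  stratum Low: N_h·S_h = 440·173.2 = 76208.00
  stratum High: N_h·S_h = 280·73.1 = 20468.00
Σ N_h S_h = 96676.00
n for stratum High = 131·20468.00/96676.00 = 27.735 → 28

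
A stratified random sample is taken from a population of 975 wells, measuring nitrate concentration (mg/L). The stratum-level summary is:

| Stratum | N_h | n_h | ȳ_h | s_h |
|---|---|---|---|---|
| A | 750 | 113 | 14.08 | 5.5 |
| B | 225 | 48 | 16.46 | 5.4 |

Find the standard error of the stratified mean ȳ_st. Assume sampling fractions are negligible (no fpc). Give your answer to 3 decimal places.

SE(ȳ_st) ≈ 0.437

V̂(ȳ_st) = Σ W_h² s_h²/n_h, with W_h = N_h/N and N = 975:
  stratum A: (750/975)²·5.5²/113 = 0.158402
  stratum B: (225/975)²·5.4²/48 = 0.0323521
V̂(ȳ_st) = 0.190754
SE(ȳ_st) = √0.190754 = 0.436754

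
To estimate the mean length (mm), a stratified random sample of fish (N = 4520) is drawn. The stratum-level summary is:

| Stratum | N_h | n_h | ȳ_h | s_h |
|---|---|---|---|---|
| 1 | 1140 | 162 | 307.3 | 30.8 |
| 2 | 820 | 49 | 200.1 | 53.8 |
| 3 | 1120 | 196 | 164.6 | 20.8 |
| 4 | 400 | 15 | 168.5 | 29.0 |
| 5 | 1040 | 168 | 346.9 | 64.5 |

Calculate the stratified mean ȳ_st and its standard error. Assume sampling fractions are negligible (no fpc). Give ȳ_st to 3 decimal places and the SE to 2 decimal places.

ȳ_st ≈ 249.321, SE ≈ 2.05

ȳ_st = Σ W_h ȳ_h = (1140·307.3 + 820·200.1 + 1120·164.6 + 400·168.5 + 1040·346.9)/4520 = 249.32124
V̂(ȳ_st) = Σ W_h² s_h²/n_h, with W_h = N_h/N and N = 4520:
  stratum 1: (1140/4520)²·30.8²/162 = 0.372494
  stratum 2: (820/4520)²·53.8²/49 = 1.9441
  stratum 3: (1120/4520)²·20.8²/196 = 0.135528
  stratum 4: (400/4520)²·29.0²/15 = 0.439084
  stratum 5: (1040/4520)²·64.5²/168 = 1.31099
V̂(ȳ_st) = 4.2022
SE(ȳ_st) = √4.2022 = 2.04993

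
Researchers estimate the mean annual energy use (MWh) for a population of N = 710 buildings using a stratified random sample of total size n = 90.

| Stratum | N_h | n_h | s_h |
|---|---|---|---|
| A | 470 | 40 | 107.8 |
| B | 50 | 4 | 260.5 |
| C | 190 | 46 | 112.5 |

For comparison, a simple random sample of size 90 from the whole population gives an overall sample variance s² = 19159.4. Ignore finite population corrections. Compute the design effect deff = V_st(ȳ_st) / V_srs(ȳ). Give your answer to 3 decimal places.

V̂(ȳ_st) = Σ W_h² s_h²/n_h, with W_h = N_h/N and N = 710:
  stratum A: (470/710)²·107.8²/40 = 127.308
  stratum B: (50/710)²·260.5²/4 = 84.1354
  stratum C: (190/710)²·112.5²/46 = 19.7032
V_st = 231.147
V_srs = s²/n = 19159.4/90 = 212.882
deff = V_st / V_srs = 231.147/212.882 = 1.0858

deff ≈ 1.086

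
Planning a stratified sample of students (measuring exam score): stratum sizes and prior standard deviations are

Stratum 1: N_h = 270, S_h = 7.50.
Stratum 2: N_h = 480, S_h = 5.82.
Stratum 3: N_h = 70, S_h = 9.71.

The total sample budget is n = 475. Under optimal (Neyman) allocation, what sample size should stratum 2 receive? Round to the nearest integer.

241

Neyman allocation: n_h = n · N_h S_h / Σ N_i S_i, with n = 475.
  stratum 1: N_h·S_h = 270·7.50 = 2025.00
  stratum 2: N_h·S_h = 480·5.82 = 2793.60
  stratum 3: N_h·S_h = 70·9.71 = 679.70
Σ N_h S_h = 5498.30
n for stratum 2 = 475·2793.60/5498.30 = 241.340 → 241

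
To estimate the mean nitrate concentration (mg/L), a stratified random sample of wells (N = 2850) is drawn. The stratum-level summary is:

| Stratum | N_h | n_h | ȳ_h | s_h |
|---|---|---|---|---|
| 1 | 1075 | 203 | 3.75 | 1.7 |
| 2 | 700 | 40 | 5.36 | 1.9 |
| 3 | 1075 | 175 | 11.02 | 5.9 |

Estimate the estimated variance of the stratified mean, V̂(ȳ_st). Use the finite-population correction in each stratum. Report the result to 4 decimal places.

V̂(ȳ_st) ≈ 0.0305

V̂(ȳ_st) = Σ W_h² (1 − n_h/N_h) s_h²/n_h, with W_h = N_h/N and N = 2850:
  stratum 1: (1075/2850)²·(1 − 203/1075)·1.7²/203 = 0.001643
  stratum 2: (700/2850)²·(1 − 40/700)·1.9²/40 = 0.00513333
  stratum 3: (1075/2850)²·(1 − 175/1075)·5.9²/175 = 0.0236934
V̂(ȳ_st) = 0.0304697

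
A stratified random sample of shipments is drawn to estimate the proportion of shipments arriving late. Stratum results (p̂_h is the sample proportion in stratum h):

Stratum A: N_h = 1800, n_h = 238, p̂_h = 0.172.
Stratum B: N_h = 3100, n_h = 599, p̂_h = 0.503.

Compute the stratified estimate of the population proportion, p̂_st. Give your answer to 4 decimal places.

p̂_st ≈ 0.3814

N = 4900; stratum weights W_h = N_h/N.
p̂_st = Σ W_h p̂_h = (1800·0.172 + 3100·0.503)/4900 = 0.38141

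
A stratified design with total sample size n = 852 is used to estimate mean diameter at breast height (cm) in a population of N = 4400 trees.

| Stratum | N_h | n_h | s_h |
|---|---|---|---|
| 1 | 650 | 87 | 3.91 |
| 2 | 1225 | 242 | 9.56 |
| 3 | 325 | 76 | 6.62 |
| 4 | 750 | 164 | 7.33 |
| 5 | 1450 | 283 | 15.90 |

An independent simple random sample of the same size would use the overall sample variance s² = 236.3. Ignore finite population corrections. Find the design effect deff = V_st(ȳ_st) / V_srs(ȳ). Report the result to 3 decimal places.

V̂(ȳ_st) = Σ W_h² s_h²/n_h, with W_h = N_h/N and N = 4400:
  stratum 1: (650/4400)²·3.91²/87 = 0.00383491
  stratum 2: (1225/4400)²·9.56²/242 = 0.029273
  stratum 3: (325/4400)²·6.62²/76 = 0.00314604
  stratum 4: (750/4400)²·7.33²/164 = 0.00951878
  stratum 5: (1450/4400)²·15.90²/283 = 0.0970149
V_st = 0.142788
V_srs = s²/n = 236.3/852 = 0.277347
deff = V_st / V_srs = 0.142788/0.277347 = 0.5148

deff ≈ 0.515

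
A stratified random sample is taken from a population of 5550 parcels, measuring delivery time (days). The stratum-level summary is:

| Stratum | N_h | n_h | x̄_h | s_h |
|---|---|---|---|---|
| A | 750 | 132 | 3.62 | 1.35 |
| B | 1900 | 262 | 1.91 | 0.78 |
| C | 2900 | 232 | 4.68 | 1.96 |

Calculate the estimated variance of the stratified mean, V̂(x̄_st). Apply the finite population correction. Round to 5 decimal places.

V̂(x̄_st) = Σ W_h² (1 − n_h/N_h) s_h²/n_h, with W_h = N_h/N and N = 5550:
  stratum A: (750/5550)²·(1 − 132/750)·1.35²/132 = 0.000207758
  stratum B: (1900/5550)²·(1 − 262/1900)·0.78²/262 = 0.000234622
  stratum C: (2900/5550)²·(1 − 232/2900)·1.96²/232 = 0.00415932
V̂(x̄_st) = 0.0046017

V̂(x̄_st) ≈ 0.00460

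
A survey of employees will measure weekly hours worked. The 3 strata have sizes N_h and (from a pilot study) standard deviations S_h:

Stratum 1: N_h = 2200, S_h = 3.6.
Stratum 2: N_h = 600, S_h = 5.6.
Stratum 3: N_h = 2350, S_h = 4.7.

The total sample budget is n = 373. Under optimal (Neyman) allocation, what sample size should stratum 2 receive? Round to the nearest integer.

56

Neyman allocation: n_h = n · N_h S_h / Σ N_i S_i, with n = 373.
  stratum 1: N_h·S_h = 2200·3.6 = 7920.00
  stratum 2: N_h·S_h = 600·5.6 = 3360.00
  stratum 3: N_h·S_h = 2350·4.7 = 11045.00
Σ N_h S_h = 22325.00
n for stratum 2 = 373·3360.00/22325.00 = 56.138 → 56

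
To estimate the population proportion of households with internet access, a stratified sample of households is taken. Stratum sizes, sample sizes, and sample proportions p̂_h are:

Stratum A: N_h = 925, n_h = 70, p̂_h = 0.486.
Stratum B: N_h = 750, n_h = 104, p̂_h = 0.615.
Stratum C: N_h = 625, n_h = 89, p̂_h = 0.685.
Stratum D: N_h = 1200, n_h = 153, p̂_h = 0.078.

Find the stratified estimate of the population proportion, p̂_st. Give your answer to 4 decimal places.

N = 3500; stratum weights W_h = N_h/N.
p̂_st = Σ W_h p̂_h = (925·0.486 + 750·0.615 + 625·0.685 + 1200·0.078)/3500 = 0.40929

p̂_st ≈ 0.4093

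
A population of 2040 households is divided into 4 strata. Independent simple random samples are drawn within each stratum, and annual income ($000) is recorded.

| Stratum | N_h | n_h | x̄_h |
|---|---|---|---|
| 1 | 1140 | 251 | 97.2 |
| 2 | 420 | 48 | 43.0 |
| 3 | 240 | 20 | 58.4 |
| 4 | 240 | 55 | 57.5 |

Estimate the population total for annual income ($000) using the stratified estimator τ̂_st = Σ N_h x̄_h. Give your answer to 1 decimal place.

τ̂_st = Σ N_h x̄_h = 1140·97.2 + 420·43.0 + 240·58.4 + 240·57.5 = 156684.0

τ̂_st ≈ 156684.0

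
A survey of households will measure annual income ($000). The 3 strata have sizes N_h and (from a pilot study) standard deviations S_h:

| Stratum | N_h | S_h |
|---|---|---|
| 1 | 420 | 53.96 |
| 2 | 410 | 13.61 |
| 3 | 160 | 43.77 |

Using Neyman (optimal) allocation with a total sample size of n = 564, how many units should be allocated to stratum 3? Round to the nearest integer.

112

Neyman allocation: n_h = n · N_h S_h / Σ N_i S_i, with n = 564.
  stratum 1: N_h·S_h = 420·53.96 = 22663.20
  stratum 2: N_h·S_h = 410·13.61 = 5580.10
  stratum 3: N_h·S_h = 160·43.77 = 7003.20
Σ N_h S_h = 35246.50
n for stratum 3 = 564·7003.20/35246.50 = 112.062 → 112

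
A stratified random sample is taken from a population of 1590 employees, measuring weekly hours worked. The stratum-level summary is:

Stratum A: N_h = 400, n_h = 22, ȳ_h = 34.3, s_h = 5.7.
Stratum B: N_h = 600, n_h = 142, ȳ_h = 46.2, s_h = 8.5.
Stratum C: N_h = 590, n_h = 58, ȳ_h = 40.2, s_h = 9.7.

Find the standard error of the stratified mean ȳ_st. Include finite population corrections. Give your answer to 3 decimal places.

V̂(ȳ_st) = Σ W_h² (1 − n_h/N_h) s_h²/n_h, with W_h = N_h/N and N = 1590:
  stratum A: (400/1590)²·(1 − 22/400)·5.7²/22 = 0.0883252
  stratum B: (600/1590)²·(1 − 142/600)·8.5²/142 = 0.055306
  stratum C: (590/1590)²·(1 − 58/590)·9.7²/58 = 0.201412
V̂(ȳ_st) = 0.345043
SE(ȳ_st) = √0.345043 = 0.587404

SE(ȳ_st) ≈ 0.587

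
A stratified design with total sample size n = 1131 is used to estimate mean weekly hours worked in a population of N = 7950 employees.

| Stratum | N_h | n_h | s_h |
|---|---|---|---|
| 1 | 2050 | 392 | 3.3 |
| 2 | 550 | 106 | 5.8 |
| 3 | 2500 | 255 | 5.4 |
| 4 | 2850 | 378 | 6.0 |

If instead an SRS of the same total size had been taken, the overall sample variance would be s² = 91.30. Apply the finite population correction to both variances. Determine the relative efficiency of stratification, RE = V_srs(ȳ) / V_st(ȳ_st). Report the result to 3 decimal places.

RE ≈ 2.948

V̂(ȳ_st) = Σ W_h² (1 − n_h/N_h) s_h²/n_h, with W_h = N_h/N and N = 7950:
  stratum 1: (2050/7950)²·(1 − 392/2050)·3.3²/392 = 0.00149398
  stratum 2: (550/7950)²·(1 − 106/550)·5.8²/106 = 0.0012262
  stratum 3: (2500/7950)²·(1 − 255/2500)·5.4²/255 = 0.0101548
  stratum 4: (2850/7950)²·(1 − 378/2850)·6.0²/378 = 0.0106162
V_st = 0.0234912
V_srs = (1 − 1131/7950)·91.30/1131 = 0.0692407
Relative efficiency = V_srs / V_st = 0.0692407/0.0234912 = 2.9475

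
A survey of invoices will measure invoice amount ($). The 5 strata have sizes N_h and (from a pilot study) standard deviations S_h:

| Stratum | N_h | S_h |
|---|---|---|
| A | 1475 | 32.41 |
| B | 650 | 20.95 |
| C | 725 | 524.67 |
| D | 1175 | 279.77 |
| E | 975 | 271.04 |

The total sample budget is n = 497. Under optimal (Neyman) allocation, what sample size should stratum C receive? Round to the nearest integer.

Neyman allocation: n_h = n · N_h S_h / Σ N_i S_i, with n = 497.
  stratum A: N_h·S_h = 1475·32.41 = 47804.75
  stratum B: N_h·S_h = 650·20.95 = 13617.50
  stratum C: N_h·S_h = 725·524.67 = 380385.75
  stratum D: N_h·S_h = 1175·279.77 = 328729.75
  stratum E: N_h·S_h = 975·271.04 = 264264.00
Σ N_h S_h = 1034801.75
n for stratum C = 497·380385.75/1034801.75 = 182.694 → 183

183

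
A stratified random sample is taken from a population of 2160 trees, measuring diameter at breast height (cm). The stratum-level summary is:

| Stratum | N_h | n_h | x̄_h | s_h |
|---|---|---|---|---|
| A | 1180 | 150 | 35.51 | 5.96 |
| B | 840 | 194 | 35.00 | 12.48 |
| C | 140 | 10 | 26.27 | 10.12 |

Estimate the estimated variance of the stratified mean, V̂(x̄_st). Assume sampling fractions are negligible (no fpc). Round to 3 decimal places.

V̂(x̄_st) ≈ 0.235

V̂(x̄_st) = Σ W_h² s_h²/n_h, with W_h = N_h/N and N = 2160:
  stratum A: (1180/2160)²·5.96²/150 = 0.0706737
  stratum B: (840/2160)²·12.48²/194 = 0.121417
  stratum C: (140/2160)²·10.12²/10 = 0.0430239
V̂(x̄_st) = 0.235114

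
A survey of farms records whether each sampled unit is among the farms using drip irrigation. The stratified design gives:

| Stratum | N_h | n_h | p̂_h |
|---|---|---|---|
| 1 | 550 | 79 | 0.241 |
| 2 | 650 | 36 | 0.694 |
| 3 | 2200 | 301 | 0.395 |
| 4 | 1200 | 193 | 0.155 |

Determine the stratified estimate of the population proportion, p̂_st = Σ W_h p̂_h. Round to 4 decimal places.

p̂_st ≈ 0.3562

N = 4600; stratum weights W_h = N_h/N.
p̂_st = Σ W_h p̂_h = (550·0.241 + 650·0.694 + 2200·0.395 + 1200·0.155)/4600 = 0.35623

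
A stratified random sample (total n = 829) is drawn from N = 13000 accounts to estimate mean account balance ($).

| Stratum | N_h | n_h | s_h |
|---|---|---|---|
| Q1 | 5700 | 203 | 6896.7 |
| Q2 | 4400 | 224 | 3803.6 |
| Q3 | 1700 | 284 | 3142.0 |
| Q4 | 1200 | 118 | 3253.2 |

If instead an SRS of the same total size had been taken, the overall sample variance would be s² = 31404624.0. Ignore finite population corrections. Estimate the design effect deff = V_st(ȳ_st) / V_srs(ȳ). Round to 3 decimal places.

V̂(ȳ_st) = Σ W_h² s_h²/n_h, with W_h = N_h/N and N = 13000:
  stratum Q1: (5700/13000)²·6896.7²/203 = 45045.3
  stratum Q2: (4400/13000)²·3803.6²/224 = 7398.78
  stratum Q3: (1700/13000)²·3142.0²/284 = 594.436
  stratum Q4: (1200/13000)²·3253.2²/118 = 764.215
V_st = 53802.8
V_srs = s²/n = 31404624.0/829 = 37882.5
deff = V_st / V_srs = 53802.8/37882.5 = 1.4203

deff ≈ 1.420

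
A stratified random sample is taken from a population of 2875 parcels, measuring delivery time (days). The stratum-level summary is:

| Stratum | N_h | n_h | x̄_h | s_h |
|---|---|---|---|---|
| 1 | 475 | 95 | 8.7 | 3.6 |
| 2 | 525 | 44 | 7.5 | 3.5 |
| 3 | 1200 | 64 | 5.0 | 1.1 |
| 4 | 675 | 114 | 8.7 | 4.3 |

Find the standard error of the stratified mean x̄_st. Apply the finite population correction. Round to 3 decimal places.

SE(x̄_st) ≈ 0.148

V̂(x̄_st) = Σ W_h² (1 − n_h/N_h) s_h²/n_h, with W_h = N_h/N and N = 2875:
  stratum 1: (475/2875)²·(1 − 95/475)·3.6²/95 = 0.00297909
  stratum 2: (525/2875)²·(1 − 44/525)·3.5²/44 = 0.00850574
  stratum 3: (1200/2875)²·(1 − 64/1200)·1.1²/64 = 0.00311809
  stratum 4: (675/2875)²·(1 − 114/675)·4.3²/114 = 0.00743058
V̂(x̄_st) = 0.0220335
SE(x̄_st) = √0.0220335 = 0.148437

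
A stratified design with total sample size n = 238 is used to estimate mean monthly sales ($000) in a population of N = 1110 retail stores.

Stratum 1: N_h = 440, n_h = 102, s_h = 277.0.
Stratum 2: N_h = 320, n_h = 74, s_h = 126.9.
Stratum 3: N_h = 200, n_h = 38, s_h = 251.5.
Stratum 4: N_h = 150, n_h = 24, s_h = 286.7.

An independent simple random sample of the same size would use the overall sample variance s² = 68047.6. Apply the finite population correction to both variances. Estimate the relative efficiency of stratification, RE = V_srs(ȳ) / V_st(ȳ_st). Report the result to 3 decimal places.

V̂(ȳ_st) = Σ W_h² (1 − n_h/N_h) s_h²/n_h, with W_h = N_h/N and N = 1110:
  stratum 1: (440/1110)²·(1 − 102/440)·277.0²/102 = 90.7994
  stratum 2: (320/1110)²·(1 − 74/320)·126.9²/74 = 13.9037
  stratum 3: (200/1110)²·(1 − 38/200)·251.5²/38 = 43.7715
  stratum 4: (150/1110)²·(1 − 24/150)·286.7²/24 = 52.5364
V_st = 201.011
V_srs = (1 − 238/1110)·68047.6/238 = 224.61
Relative efficiency = V_srs / V_st = 224.61/201.011 = 1.1174

RE ≈ 1.117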